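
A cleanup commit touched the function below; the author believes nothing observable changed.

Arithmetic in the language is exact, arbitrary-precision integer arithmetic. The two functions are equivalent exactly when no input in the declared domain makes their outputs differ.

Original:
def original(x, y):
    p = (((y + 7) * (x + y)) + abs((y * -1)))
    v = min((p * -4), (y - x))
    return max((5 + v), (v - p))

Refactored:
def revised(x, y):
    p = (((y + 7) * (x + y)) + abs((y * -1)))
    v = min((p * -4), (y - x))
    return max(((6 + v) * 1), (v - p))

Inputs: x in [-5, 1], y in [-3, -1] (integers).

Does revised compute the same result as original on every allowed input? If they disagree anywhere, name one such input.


These are not equivalent — on x=0, y=-1 the outputs split (4 vs 5).
original: p := -5 | v := -1 | result 4
revised: p := -5 | v := -1 | result 5
verdict: not equivalent; witness: x=0, y=-1


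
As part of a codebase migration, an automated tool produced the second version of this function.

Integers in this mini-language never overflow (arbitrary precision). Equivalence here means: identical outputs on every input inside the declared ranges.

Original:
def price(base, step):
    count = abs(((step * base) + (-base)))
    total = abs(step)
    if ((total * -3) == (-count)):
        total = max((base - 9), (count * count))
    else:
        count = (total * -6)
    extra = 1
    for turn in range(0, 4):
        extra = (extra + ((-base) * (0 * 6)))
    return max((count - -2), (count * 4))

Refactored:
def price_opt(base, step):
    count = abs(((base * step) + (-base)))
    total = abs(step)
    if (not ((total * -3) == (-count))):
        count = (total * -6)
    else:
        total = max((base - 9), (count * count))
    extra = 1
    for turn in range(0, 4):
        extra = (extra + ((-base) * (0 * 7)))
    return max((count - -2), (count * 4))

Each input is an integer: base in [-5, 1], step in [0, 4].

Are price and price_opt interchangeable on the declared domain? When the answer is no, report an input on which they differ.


The suspicious edit (`6` became `7`) never changes the result for any input inside the declared domain.
One worked example (base=-2, step=4) — price: count := 6 | total := 4 | ((total * -3) == (-count)): false | count := -24 | extra := 1 | iter turn=0: | extra := 1 | iter turn=1: | extra := 1 | iter turn=2: | extra := 1 | iter turn=3: | extra := 1 | result -22; price_opt: count := 6 | total := 4 | (not ((total * -3) == (-count))): true | count := -24 | extra := 1 | iter turn=0: | extra := 1 | iter turn=1: | extra := 1 | iter turn=2: | extra := 1 | iter turn=3: | extra := 1 | result -22; agreement on -22.
Checked all 35 inputs in the declared domain: the outputs agree on every one.
verdict: equivalent


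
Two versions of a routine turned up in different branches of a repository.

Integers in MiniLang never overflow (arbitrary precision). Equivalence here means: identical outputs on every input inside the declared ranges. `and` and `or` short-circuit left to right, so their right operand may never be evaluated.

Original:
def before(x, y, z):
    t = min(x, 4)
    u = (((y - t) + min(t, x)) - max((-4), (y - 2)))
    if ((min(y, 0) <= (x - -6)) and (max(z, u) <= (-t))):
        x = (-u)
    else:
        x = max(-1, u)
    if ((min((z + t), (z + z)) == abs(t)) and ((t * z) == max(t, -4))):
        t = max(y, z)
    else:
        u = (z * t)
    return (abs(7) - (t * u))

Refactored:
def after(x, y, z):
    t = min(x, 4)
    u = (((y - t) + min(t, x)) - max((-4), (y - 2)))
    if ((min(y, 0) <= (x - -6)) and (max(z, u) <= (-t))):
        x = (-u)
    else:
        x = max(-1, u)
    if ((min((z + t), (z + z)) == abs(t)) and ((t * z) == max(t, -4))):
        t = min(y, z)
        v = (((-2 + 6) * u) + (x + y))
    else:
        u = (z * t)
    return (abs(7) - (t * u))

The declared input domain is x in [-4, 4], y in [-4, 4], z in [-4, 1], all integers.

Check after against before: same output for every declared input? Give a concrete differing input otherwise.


There is a counterexample at x=0, y=-3, z=0: 7 on one side, 10 on the other.
before: t := 0 | u := 1 | ((min(y, 0) <= (x - -6)) and (max(z, u) <= (-t))): false | x := 1 | ((min((z + t), (z + z)) == abs(t)) and ((t * z) == max(t, -4))): true | t := 0 | result 7
after: t := 0 | u := 1 | ((min(y, 0) <= (x - -6)) and (max(z, u) <= (-t))): false | x := 1 | ((min((z + t), (z + z)) == abs(t)) and ((t * z) == max(t, -4))): true | t := -3 | v := 2 | result 10
verdict: not equivalent; witness: x=0, y=-3, z=0


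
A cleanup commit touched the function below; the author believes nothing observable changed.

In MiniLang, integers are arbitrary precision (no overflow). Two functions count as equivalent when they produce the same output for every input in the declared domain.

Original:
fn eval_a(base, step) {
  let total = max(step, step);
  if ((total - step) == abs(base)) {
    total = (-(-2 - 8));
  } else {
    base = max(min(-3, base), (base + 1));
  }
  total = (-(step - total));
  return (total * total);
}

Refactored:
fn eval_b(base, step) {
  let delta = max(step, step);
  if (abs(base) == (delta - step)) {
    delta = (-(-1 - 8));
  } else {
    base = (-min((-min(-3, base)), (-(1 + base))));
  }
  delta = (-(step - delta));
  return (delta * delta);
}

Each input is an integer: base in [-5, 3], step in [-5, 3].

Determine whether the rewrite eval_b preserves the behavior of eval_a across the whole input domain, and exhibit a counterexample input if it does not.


These are not equivalent — on base=0, step=-5 the outputs split (225 vs 196).
eval_a: total becomes -5; next ((total - step) == abs(base)) evaluates to true; next total becomes 10; next total becomes 15; next final value 225
eval_b: delta becomes -5; next (abs(base) == (delta - step)) evaluates to true; next delta becomes 9; next delta becomes 14; next final value 196
verdict: not equivalent; witness: base=0, step=-5


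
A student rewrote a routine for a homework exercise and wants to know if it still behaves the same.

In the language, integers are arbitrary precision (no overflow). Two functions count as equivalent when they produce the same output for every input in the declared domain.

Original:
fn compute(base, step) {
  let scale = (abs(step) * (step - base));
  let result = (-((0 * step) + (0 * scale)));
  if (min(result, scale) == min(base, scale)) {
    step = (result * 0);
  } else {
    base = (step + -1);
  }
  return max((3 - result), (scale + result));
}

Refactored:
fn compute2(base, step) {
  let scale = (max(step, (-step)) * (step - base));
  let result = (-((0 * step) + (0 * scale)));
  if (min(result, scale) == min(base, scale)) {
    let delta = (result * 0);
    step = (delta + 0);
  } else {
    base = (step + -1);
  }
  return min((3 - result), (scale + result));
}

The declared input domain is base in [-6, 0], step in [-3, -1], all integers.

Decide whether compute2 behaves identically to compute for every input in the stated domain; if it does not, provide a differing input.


Input base=-6, step=-3: 9 from compute versus 3 from compute2.
verdict: not equivalent; witness: base=-6, step=-3


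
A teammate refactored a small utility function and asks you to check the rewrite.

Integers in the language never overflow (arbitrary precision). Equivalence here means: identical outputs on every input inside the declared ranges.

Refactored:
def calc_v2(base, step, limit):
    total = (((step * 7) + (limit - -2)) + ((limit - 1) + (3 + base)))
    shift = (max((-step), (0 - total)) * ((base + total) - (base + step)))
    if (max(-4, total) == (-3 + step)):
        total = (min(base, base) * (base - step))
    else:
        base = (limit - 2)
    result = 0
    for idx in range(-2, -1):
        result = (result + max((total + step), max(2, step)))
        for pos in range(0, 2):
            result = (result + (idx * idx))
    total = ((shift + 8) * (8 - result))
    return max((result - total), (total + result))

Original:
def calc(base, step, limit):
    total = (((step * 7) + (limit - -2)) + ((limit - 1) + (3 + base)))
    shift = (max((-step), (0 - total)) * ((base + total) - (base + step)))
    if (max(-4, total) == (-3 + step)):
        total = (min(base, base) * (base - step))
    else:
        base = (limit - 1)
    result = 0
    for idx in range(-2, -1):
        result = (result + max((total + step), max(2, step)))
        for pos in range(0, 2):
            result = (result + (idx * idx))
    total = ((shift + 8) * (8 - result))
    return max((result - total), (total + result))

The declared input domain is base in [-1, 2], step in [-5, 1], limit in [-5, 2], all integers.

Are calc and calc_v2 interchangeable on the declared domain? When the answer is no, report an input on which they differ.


Equivalent. Although `1` became `2`, no input in the stated domain can expose it.
Across all 224 domain points the two functions coincide.
One worked example (base=1, step=-4, limit=2) — calc: total = -19; shift = -285; (max(-4, total) == (-3 + step)) -> false; base = 1; result = 0; [idx=-2]; result = 2; [pos=0]; result = 6; [pos=1]; result = 10; total = 554; return 564; calc_v2: total = -19; shift = -285; (max(-4, total) == (-3 + step)) -> false; base = 0; result = 0; [idx=-2]; result = 2; [pos=0]; result = 6; [pos=1]; result = 10; total = 554; return 564; agreement on 564.
verdict: equivalent


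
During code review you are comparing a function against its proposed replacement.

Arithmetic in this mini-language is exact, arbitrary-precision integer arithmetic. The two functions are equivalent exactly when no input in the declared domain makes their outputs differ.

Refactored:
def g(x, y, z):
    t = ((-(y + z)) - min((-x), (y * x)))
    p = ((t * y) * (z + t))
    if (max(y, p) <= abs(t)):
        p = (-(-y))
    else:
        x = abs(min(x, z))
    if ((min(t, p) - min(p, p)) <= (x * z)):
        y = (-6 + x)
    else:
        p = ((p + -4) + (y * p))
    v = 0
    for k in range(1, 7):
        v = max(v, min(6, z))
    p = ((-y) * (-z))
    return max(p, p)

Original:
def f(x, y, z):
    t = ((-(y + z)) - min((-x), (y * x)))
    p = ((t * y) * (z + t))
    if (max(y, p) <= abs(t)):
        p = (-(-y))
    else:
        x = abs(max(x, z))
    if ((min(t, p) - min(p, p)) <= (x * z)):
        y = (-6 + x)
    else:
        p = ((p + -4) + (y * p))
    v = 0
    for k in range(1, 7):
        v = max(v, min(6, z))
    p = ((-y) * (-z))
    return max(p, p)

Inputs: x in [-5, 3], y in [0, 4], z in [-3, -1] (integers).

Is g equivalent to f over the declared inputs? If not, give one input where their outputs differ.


x=-5, y=1, z=-3 yields 9 from f but 3 from g.
verdict: not equivalent; witness: x=-5, y=1, z=-3


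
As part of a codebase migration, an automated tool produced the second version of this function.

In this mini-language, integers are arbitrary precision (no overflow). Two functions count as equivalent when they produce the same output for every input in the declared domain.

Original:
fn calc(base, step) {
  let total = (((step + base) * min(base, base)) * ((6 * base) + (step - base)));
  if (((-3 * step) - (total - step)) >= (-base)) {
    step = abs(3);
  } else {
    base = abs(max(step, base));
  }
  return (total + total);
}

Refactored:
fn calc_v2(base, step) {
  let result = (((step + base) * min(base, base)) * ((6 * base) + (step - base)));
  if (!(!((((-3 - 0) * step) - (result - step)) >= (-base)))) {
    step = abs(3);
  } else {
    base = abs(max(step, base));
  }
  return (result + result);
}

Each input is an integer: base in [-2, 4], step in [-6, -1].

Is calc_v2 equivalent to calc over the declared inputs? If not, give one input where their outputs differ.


Side by side, the visible changes include: constant usage differs, and boolean connective usage differs, and local variable names differ, and arithmetic usage differs.
Tracing base=4, step=-5: calc: total becomes -60; next (((-3 * step) - (total - step)) >= (-base)) evaluates to true; next step becomes 3; next final value -120 | calc_v2: result becomes -60; next (!(!((((-3 - 0) * step) - (result - step)) >= (-base)))) evaluates to true; next step becomes 3; next final value -120 — matching result -120.
Checked all 42 inputs in the declared domain: the outputs agree on every one.
verdict: equivalent


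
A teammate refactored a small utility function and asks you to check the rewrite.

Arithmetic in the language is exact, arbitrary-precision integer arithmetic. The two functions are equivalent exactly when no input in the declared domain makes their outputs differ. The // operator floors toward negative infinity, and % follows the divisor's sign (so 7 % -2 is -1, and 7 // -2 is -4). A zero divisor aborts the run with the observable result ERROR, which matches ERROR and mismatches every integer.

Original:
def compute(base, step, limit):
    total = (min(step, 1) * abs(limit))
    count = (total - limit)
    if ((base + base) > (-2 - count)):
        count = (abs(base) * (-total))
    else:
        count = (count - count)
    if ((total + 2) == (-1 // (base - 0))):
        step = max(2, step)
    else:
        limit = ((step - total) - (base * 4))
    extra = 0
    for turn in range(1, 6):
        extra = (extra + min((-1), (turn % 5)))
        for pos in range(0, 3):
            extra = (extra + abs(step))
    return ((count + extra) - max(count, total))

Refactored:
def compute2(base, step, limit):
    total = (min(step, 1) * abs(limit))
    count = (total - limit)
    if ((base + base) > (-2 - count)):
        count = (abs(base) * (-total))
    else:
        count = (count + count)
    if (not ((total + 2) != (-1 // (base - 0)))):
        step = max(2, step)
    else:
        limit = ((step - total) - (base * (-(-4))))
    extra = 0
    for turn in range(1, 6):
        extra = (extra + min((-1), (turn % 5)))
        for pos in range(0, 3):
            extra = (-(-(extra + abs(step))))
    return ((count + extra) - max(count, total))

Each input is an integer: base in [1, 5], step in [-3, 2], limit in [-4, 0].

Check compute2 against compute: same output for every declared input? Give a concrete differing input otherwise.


Consider the input base=1, step=-3, limit=-4.
compute: total=-12, then count=-8, then ((base + base) > (-2 - count)) is false, then count=0, then ((total + 2) == (-1 // (base - 0))) is false, then limit=5, then extra=0, then (turn=1), then extra=-1, then (pos=0), then extra=2, then (pos=1), then extra=5, then (pos=2), then extra=8, then (turn=2), then extra=7, then (pos=0), then extra=10, then (pos=1), then extra=13, then (pos=2), then extra=16, then (turn=3), then extra=15, then (pos=0), then extra=18, then (pos=1), then extra=21, then (pos=2), then extra=24, then (turn=4), then extra=23, then (pos=0), then extra=26, then (pos=1), then extra=29, then (pos=2), then extra=32, then (turn=5), then extra=31, then (pos=0), then extra=34, then (pos=1), then extra=37, then (pos=2), then extra=40, then returns 40
compute2: total=-12, then count=-8, then ((base + base) > (-2 - count)) is false, then count=-16, then (not ((total + 2) != (-1 // (base - 0)))) is false, then limit=5, then extra=0, then (turn=1), then extra=-1, then (pos=0), then extra=2, then (pos=1), then extra=5, then (pos=2), then extra=8, then (turn=2), then extra=7, then (pos=0), then extra=10, then (pos=1), then extra=13, then (pos=2), then extra=16, then (turn=3), then extra=15, then (pos=0), then extra=18, then (pos=1), then extra=21, then (pos=2), then extra=24, then (turn=4), then extra=23, then (pos=0), then extra=26, then (pos=1), then extra=29, then (pos=2), then extra=32, then (turn=5), then extra=31, then (pos=0), then extra=34, then (pos=1), then extra=37, then (pos=2), then extra=40, then returns 36
40 and 36 differ, so these are not the same function on this domain.
verdict: not equivalent; witness: base=1, step=-3, limit=-4


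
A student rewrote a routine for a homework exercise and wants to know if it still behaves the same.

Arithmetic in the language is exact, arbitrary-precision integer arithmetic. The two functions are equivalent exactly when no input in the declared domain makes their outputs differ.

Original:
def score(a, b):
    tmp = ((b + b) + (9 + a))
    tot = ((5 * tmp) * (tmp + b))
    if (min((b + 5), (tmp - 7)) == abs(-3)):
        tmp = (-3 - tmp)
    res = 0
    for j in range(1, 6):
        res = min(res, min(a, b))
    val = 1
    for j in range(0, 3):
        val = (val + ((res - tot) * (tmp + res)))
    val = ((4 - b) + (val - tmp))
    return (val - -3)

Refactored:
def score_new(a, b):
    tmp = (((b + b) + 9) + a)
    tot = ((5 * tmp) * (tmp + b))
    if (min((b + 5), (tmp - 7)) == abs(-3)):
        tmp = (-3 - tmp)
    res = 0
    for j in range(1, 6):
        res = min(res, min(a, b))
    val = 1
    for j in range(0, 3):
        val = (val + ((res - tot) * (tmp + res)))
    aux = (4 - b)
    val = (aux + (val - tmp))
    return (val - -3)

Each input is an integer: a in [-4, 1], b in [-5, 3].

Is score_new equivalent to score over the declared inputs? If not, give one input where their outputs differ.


Although statement counts differ, plus local variable names differ, 54/54 inputs agree.
verdict: equivalent


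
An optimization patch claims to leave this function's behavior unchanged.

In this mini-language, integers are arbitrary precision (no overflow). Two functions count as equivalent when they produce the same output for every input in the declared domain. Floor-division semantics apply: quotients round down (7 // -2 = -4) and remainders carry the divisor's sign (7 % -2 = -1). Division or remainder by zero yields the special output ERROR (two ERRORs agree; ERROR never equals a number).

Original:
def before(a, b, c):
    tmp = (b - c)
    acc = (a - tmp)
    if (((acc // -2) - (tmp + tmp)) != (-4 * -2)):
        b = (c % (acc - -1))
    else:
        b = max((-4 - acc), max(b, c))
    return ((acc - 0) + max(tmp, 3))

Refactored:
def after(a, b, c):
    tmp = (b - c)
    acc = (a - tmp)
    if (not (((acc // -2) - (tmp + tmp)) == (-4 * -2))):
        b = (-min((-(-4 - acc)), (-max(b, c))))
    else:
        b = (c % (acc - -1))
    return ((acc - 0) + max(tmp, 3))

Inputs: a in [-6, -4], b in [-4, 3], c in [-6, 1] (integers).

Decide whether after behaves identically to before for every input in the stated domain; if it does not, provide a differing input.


On input a=-6, b=-4, c=1, before returns ERROR while after returns 2.
verdict: not equivalent; witness: a=-6, b=-4, c=1


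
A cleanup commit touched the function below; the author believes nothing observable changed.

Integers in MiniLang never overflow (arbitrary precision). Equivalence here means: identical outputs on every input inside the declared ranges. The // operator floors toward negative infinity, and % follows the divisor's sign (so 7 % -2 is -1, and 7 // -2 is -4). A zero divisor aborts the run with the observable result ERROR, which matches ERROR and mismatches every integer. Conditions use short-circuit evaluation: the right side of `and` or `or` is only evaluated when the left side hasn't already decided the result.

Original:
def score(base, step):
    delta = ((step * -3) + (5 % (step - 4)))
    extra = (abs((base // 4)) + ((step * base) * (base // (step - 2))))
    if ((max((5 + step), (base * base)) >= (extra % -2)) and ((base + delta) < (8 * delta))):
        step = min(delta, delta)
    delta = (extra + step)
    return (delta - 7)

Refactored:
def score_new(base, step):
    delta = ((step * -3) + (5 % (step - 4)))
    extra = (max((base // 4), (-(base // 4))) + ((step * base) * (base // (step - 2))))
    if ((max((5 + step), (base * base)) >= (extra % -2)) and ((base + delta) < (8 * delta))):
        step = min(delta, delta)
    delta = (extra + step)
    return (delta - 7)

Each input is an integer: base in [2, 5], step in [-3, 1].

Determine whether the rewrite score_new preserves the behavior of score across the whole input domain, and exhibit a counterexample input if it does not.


Behavior is preserved: although constant usage differs, arithmetic usage differs, min/max/abs usage differs, the outputs never diverge.
One worked example (base=3, step=-2) — score: delta becomes 5; next extra becomes 6; next ((max((5 + step), (base * base)) >= (extra % -2)) and ((base + delta) < (8 * delta))) evaluates to true; next step becomes 5; next delta becomes 11; next final value 4; score_new: delta becomes 5; next extra becomes 6; next ((max((5 + step), (base * base)) >= (extra % -2)) and ((base + delta) < (8 * delta))) evaluates to true; next step becomes 5; next delta becomes 11; next final value 4; agreement on 4.
Checked all 20 inputs in the declared domain: the outputs agree on every one.
verdict: equivalent


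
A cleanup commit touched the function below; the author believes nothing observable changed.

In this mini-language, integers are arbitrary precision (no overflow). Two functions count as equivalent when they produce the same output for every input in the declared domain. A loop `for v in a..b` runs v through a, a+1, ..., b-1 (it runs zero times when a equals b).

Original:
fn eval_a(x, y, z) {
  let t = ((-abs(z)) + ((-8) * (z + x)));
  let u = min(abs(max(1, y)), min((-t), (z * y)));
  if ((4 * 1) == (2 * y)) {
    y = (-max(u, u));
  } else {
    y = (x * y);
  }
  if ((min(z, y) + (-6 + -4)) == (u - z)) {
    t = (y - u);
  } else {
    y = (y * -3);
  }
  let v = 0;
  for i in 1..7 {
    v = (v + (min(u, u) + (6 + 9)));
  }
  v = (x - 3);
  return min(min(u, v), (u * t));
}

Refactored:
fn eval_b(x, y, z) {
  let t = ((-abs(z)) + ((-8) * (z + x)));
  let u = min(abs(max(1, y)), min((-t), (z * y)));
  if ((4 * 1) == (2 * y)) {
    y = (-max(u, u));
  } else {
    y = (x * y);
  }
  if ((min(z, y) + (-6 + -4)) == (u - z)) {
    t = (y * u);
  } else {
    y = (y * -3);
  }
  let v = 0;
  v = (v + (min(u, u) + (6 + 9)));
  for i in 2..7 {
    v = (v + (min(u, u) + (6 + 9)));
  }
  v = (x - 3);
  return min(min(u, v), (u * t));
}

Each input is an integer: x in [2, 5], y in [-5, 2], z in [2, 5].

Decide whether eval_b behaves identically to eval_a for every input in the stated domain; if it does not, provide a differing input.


Run the pair on x=2, y=-3, z=4.
eval_a: t=-52, then u=-12, then ((4 * 1) == (2 * y)) is false, then y=-6, then ((min(z, y) + (-6 + -4)) == (u - z)) is true, then t=6, then v=0, then (i=1), then v=3, then (i=2), then v=6, then (i=3), then v=9, then (i=4), then v=12, then (i=5), then v=15, then (i=6), then v=18, then v=-1, then returns -72
eval_b: t=-52, then u=-12, then ((4 * 1) == (2 * y)) is false, then y=-6, then ((min(z, y) + (-6 + -4)) == (u - z)) is true, then t=72, then v=0, then v=3, then (i=2), then v=6, then (i=3), then v=9, then (i=4), then v=12, then (i=5), then v=15, then (i=6), then v=18, then v=-1, then returns -864
-72 != -864, so the rewrite changes behavior.
verdict: not equivalent; witness: x=2, y=-3, z=4


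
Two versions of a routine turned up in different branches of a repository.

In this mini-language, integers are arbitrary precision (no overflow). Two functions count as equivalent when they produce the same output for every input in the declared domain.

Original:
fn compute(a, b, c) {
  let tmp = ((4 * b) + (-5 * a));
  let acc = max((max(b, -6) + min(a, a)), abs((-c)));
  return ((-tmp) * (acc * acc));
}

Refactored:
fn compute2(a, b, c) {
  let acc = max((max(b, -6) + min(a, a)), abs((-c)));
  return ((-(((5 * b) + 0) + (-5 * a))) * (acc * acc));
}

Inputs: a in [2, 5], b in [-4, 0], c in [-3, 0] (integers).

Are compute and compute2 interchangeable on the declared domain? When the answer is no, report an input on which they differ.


Try a=2, b=-4, c=-3.
compute: tmp = -26; acc = 3; return 234
compute2: acc = 3; return 270
234 against 270: the behavior changed.
verdict: not equivalent; witness: a=2, b=-4, c=-3


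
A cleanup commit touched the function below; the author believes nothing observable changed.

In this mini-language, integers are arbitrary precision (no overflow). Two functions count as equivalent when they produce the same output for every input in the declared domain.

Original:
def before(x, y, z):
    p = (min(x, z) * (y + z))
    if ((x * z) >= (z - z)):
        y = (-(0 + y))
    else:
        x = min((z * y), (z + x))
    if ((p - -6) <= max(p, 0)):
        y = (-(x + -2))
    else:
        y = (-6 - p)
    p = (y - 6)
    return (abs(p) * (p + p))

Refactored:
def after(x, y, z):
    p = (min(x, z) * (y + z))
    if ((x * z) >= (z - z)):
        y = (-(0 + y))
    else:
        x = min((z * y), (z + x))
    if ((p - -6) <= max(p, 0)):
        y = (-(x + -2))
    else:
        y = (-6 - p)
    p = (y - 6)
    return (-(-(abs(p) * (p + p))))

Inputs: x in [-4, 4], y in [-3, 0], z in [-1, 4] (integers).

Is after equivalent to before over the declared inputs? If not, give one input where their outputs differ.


The two are interchangeable: same computation, different form, and every declared input agrees.
Tracing x=-4, y=0, z=0: before: p := 0 | ((x * z) >= (z - z)): true | y := 0 | ((p - -6) <= max(p, 0)): false | y := -6 | p := -12 | result -288 | after: p := 0 | ((x * z) >= (z - z)): true | y := 0 | ((p - -6) <= max(p, 0)): false | y := -6 | p := -12 | result -288 — matching result -288.
Sweeping the whole domain (216 inputs) finds no disagreement.
verdict: equivalent


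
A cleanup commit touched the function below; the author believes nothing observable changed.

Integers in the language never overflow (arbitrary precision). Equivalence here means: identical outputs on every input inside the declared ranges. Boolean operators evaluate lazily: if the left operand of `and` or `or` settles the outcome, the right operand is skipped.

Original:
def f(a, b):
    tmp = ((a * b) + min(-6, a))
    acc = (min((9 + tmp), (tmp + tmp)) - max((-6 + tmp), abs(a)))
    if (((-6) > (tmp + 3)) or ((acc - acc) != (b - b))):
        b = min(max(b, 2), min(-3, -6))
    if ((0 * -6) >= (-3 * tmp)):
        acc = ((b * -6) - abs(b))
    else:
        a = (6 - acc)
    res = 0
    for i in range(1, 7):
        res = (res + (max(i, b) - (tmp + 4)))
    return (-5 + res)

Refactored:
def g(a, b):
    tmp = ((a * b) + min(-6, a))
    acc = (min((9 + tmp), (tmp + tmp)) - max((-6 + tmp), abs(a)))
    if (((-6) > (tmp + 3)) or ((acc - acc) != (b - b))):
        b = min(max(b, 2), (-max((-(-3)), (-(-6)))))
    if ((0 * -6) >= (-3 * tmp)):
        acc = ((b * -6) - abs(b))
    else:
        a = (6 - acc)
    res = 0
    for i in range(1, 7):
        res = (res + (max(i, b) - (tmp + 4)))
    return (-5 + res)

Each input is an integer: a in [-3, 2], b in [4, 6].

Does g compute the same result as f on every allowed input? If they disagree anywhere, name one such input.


This is a faithful refactor — min/max/abs usage differs, but the computed results match everywhere.
Tracing a=2, b=4: f: tmp=2, then acc=2, then (((-6) > (tmp + 3)) or ((acc - acc) != (b - b))) is false, then ((0 * -6) >= (-3 * tmp)) is true, then acc=-28, then res=0, then (i=1), then res=-2, then (i=2), then res=-4, then (i=3), then res=-6, then (i=4), then res=-8, then (i=5), then res=-9, then (i=6), then res=-9, then returns -14 | g: tmp=2, then acc=2, then (((-6) > (tmp + 3)) or ((acc - acc) != (b - b))) is false, then ((0 * -6) >= (-3 * tmp)) is true, then acc=-28, then res=0, then (i=1), then res=-2, then (i=2), then res=-4, then (i=3), then res=-6, then (i=4), then res=-8, then (i=5), then res=-9, then (i=6), then res=-9, then returns -14 — matching result -14.
Across all 18 domain points the two functions coincide.
verdict: equivalent


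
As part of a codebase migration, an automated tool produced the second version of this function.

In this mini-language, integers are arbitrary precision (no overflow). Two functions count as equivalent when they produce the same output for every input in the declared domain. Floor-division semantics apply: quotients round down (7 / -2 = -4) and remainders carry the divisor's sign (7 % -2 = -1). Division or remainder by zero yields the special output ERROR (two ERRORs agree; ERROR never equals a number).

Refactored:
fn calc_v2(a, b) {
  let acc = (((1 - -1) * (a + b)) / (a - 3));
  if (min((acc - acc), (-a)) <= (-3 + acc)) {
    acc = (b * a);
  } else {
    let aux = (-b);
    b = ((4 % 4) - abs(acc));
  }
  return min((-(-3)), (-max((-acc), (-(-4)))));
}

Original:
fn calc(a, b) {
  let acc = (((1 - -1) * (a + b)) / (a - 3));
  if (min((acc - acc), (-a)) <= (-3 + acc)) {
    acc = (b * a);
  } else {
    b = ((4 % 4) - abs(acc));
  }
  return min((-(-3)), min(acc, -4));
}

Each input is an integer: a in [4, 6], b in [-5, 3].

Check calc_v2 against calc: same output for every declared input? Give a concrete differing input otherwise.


The two versions differ — the changes include local variable names differ, plus statement counts differ, plus min/max/abs usage differs.
One worked example (a=6, b=0) — calc: acc = 4; (min((acc - acc), (-a)) <= (-3 + acc)) -> true; acc = 0; return -4; calc_v2: acc = 4; (min((acc - acc), (-a)) <= (-3 + acc)) -> true; acc = 0; return -4; agreement on -4.
Every one of the 27 inputs gives matching results.
verdict: equivalent


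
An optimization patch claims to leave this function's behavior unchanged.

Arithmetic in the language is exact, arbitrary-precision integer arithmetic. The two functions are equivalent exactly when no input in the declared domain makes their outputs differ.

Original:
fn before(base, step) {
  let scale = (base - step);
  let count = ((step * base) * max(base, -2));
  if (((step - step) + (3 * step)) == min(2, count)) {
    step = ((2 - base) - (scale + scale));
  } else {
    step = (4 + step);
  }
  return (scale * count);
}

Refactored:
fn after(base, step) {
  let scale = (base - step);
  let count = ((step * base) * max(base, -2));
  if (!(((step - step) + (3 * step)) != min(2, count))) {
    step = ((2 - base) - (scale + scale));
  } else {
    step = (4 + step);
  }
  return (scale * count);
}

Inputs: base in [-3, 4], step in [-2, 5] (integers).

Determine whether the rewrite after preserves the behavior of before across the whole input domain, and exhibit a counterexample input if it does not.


Reading the diff, among the changes: boolean connective usage differs; comparison usage differs.
Spot check at base=4, step=-1 — before: scale=5, then count=-16, then (((step - step) + (3 * step)) == min(2, count)) is false, then step=3, then returns -80. after: scale=5, then count=-16, then (!(((step - step) + (3 * step)) != min(2, count))) is false, then step=3, then returns -80. Both give -80.
An exhaustive pass over the 64 declared inputs shows identical outputs.
verdict: equivalent


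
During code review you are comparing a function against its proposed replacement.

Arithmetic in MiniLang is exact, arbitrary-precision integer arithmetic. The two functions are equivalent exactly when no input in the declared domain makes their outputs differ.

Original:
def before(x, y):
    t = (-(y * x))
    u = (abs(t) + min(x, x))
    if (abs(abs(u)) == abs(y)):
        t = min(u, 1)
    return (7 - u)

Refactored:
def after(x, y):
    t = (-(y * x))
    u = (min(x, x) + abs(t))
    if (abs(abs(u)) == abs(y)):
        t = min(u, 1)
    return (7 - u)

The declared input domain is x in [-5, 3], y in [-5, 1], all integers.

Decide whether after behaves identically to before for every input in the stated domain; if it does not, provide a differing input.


Comparing the listings, the differences include: same computation, different form.
As a probe, take x=1, y=-4: before runs t := 4 | u := 5 | (abs(abs(u)) == abs(y)): false | result 2; after runs t := 4 | u := 5 | (abs(abs(u)) == abs(y)): false | result 2; both end at 2.
Every one of the 63 inputs gives matching results.
verdict: equivalent


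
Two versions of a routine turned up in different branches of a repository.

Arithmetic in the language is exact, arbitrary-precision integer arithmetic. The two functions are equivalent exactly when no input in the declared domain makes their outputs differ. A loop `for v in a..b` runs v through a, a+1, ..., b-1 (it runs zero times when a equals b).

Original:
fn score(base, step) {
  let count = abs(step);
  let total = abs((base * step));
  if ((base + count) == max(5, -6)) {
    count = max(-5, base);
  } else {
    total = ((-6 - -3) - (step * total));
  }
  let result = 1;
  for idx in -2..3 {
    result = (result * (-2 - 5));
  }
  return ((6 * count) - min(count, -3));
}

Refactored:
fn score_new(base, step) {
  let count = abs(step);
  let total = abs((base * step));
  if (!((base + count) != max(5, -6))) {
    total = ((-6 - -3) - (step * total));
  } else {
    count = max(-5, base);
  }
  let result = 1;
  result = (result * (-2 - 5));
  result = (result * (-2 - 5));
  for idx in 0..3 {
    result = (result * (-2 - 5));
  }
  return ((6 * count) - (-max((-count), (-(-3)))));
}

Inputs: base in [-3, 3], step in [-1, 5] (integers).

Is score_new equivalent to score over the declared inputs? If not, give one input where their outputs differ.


Consider the input base=-3, step=-1.
score: count = 1; total = 3; ((base + count) == max(5, -6)) -> false; total = 0; result = 1; [idx=-2]; result = -7; [idx=-1]; result = 49; [idx=0]; result = -343; [idx=1]; result = 2401; [idx=2]; result = -16807; return 9
score_new: count = 1; total = 3; (!((base + count) != max(5, -6))) -> false; count = -3; result = 1; result = -7; result = 49; [idx=0]; result = -343; [idx=1]; result = 2401; [idx=2]; result = -16807; return -15
9 against -15: the behavior changed.
verdict: not equivalent; witness: base=-3, step=-1


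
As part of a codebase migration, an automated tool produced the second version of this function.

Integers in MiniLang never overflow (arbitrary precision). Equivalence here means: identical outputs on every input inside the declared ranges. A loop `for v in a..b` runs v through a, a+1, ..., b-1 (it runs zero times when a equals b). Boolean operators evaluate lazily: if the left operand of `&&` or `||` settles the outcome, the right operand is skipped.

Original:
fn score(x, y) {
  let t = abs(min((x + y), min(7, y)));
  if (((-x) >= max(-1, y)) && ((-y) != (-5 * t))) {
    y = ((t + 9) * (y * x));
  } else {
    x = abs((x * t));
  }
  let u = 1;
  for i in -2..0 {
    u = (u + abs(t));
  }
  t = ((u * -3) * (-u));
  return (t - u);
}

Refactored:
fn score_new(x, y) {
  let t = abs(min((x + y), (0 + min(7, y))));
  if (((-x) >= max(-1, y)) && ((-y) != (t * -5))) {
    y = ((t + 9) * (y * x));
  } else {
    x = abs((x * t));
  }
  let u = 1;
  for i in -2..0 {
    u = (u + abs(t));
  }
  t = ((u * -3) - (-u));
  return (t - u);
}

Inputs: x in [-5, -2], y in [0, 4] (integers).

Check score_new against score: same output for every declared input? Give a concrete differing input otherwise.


There is a counterexample at x=-5, y=0: 352 on one side, -33 on the other.
score: t becomes 5; next (((-x) >= max(-1, y)) && ((-y) != (-5 * t))) evaluates to true; next y becomes 0; next u becomes 1; next at i=-2:; next u becomes 6; next at i=-1:; next u becomes 11; next t becomes 363; next final value 352
score_new: t becomes 5; next (((-x) >= max(-1, y)) && ((-y) != (t * -5))) evaluates to true; next y becomes 0; next u becomes 1; next at i=-2:; next u becomes 6; next at i=-1:; next u becomes 11; next t becomes -22; next final value -33
verdict: not equivalent; witness: x=-5, y=0


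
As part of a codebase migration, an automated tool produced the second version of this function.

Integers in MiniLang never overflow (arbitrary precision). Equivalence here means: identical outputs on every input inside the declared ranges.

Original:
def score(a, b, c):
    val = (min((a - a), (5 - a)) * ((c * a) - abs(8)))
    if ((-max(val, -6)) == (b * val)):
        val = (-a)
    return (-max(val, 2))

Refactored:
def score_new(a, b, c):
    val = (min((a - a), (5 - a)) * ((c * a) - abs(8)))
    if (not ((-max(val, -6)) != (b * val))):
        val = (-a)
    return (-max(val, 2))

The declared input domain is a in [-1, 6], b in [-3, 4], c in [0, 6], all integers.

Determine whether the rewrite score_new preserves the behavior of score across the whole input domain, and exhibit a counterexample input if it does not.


Comparing the listings, the differences include: boolean connective usage differs; and comparison usage differs.
As a probe, take a=2, b=3, c=6: score runs val := 0 | ((-max(val, -6)) == (b * val)): true | val := -2 | result -2; score_new runs val := 0 | (not ((-max(val, -6)) != (b * val))): true | val := -2 | result -2; both end at -2.
Across all 448 domain points the two functions coincide.
verdict: equivalent


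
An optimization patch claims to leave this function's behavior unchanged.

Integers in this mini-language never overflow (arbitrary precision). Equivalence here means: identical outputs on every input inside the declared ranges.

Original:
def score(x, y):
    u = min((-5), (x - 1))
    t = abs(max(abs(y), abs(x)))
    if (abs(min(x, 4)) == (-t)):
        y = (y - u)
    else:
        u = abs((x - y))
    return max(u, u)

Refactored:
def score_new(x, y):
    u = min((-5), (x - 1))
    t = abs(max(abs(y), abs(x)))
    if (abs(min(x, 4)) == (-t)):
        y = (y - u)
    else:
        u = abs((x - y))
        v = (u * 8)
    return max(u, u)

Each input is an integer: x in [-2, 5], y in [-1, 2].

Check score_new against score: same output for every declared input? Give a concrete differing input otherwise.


Changes here: arithmetic usage differs; and local variable names differ; and constant usage differs; and statement counts differ; the full 32-point sweep finds no disagreement.
verdict: equivalent


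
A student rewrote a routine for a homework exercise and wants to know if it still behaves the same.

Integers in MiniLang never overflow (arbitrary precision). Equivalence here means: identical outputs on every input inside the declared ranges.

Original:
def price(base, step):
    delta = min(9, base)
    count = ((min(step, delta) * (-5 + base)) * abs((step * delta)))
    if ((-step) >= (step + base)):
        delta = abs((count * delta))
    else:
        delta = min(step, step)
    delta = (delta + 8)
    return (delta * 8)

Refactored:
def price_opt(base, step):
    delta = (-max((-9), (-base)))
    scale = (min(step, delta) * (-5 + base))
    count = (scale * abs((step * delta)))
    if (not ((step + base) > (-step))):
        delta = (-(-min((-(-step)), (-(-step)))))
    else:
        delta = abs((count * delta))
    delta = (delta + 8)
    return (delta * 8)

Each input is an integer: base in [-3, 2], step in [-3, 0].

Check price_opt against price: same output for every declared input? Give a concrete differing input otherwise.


Try base=-3, step=-3.
price: delta := -3 | count := 216 | ((-step) >= (step + base)): true | delta := 648 | delta := 656 | result 5248
price_opt: delta := -3 | scale := 24 | count := 216 | (not ((step + base) > (-step))): true | delta := -3 | delta := 5 | result 40
5248 != 40, so the rewrite changes behavior.
verdict: not equivalent; witness: base=-3, step=-3


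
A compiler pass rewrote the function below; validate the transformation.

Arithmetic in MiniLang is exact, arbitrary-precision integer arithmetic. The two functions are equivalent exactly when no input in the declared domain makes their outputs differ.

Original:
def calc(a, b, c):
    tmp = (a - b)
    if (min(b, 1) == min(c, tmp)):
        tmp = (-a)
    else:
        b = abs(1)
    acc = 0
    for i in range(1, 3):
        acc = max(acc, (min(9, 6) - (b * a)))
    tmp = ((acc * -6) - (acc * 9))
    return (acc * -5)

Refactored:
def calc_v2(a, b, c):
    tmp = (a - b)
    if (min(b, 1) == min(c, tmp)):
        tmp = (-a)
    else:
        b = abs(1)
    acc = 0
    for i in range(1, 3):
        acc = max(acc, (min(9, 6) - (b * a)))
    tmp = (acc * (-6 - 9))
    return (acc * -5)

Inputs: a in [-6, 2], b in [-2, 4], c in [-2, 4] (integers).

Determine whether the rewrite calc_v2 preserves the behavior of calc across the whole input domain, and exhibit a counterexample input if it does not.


The two are interchangeable: arithmetic usage differs, and every declared input agrees.
As a probe, take a=-1, b=1, c=0: calc runs tmp becomes -2; next (min(b, 1) == min(c, tmp)) evaluates to false; next b becomes 1; next acc becomes 0; next at i=1:; next acc becomes 7; next at i=2:; next acc becomes 7; next tmp becomes -105; next final value -35; calc_v2 runs tmp becomes -2; next (min(b, 1) == min(c, tmp)) evaluates to false; next b becomes 1; next acc becomes 0; next at i=1:; next acc becomes 7; next at i=2:; next acc becomes 7; next tmp becomes -105; next final value -35; both end at -35.
An exhaustive pass over the 441 declared inputs shows identical outputs.
verdict: equivalent
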